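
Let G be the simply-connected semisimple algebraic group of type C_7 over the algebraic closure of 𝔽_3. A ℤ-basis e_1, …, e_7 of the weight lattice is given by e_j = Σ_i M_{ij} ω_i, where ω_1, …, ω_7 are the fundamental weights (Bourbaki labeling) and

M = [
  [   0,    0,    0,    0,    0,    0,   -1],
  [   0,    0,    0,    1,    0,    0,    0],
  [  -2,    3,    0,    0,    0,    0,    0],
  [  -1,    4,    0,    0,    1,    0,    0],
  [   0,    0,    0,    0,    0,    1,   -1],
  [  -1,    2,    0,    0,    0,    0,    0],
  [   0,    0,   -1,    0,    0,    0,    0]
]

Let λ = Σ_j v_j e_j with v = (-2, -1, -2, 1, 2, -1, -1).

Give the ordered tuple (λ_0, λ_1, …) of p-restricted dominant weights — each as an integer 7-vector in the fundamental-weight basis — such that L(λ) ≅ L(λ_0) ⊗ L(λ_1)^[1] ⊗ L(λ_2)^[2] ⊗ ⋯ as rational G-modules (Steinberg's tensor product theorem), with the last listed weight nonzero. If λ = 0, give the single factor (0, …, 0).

Converting to the ω-basis (c_i = row i of M dotted with v = (-2, -1, -2, 1, 2, -1, -1)):
  c_1 = (0)·(-2) + (0)·(-1) + (0)·(-2) + 0·1 + 0·2 + (0)·(-1) + (-1)·(-1) = 1
  c_2 = (0)·(-2) + (0)·(-1) + (0)·(-2) + 1·1 + 0·2 + (0)·(-1) + (0)·(-1) = 1
  c_3 = (-2)·(-2) + (3)·(-1) + (0)·(-2) + 0·1 + 0·2 + (0)·(-1) + (0)·(-1) = 1
  c_4 = (-1)·(-2) + (4)·(-1) + (0)·(-2) + 0·1 + 1·2 + (0)·(-1) + (0)·(-1) = 0
  c_5 = (0)·(-2) + (0)·(-1) + (0)·(-2) + 0·1 + 0·2 + (1)·(-1) + (-1)·(-1) = 0
  c_6 = (-1)·(-2) + (2)·(-1) + (0)·(-2) + 0·1 + 0·2 + (0)·(-1) + (0)·(-1) = 0
  c_7 = (0)·(-2) + (0)·(-1) + (-1)·(-2) + 0·1 + 0·2 + (0)·(-1) + (0)·(-1) = 2
Writing each c_i in base p = 3:
  c_1 = 1 = 1·3^0
  c_2 = 1 = 1·3^0
  c_3 = 1 = 1·3^0
  c_4 = 0
  c_5 = 0
  c_6 = 0
  c_7 = 2 = 2·3^0
p-restricted factor λ_0 = (1, 1, 1, 0, 0, 0, 2)

((1, 1, 1, 0, 0, 0, 2),)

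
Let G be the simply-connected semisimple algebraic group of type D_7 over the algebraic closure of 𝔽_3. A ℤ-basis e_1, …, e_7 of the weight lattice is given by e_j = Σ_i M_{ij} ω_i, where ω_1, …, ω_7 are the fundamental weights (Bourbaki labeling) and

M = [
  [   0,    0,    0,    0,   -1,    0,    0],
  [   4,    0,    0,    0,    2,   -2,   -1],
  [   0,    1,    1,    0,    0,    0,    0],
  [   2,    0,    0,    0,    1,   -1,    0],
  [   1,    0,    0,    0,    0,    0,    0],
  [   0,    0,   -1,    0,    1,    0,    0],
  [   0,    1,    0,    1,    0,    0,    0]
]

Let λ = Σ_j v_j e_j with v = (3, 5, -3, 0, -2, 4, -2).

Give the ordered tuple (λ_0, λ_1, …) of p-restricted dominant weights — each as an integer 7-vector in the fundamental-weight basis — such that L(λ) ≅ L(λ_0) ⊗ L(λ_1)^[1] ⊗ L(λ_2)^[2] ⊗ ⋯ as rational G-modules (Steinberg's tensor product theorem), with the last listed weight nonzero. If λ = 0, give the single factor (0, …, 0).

ω-coordinates c = M·v, v = (3, 5, -3, 0, -2, 4, -2):
  c_1 = 0*3 + 0*5 + 0*-3 + 0*0 + -1*-2 + 0*4 + 0*-2 = 2
  c_2 = 4*3 + 0*5 + 0*-3 + 0*0 + 2*-2 + -2*4 + -1*-2 = 2
  c_3 = 0*3 + 1*5 + 1*-3 + 0*0 + 0*-2 + 0*4 + 0*-2 = 2
  c_4 = 2*3 + 0*5 + 0*-3 + 0*0 + 1*-2 + -1*4 + 0*-2 = 0
  c_5 = 1*3 + 0*5 + 0*-3 + 0*0 + 0*-2 + 0*4 + 0*-2 = 3
  c_6 = 0*3 + 0*5 + -1*-3 + 0*0 + 1*-2 + 0*4 + 0*-2 = 1
  c_7 = 0*3 + 1*5 + 0*-3 + 1*0 + 0*-2 + 0*4 + 0*-2 = 5
Base-3 expansion of each c_i:
  c_1 = 2 = 2·3^0
  c_2 = 2 = 2·3^0
  c_3 = 2 = 2·3^0
  c_4 = 0
  c_5 = 3 = 0·3^0 + 1·3^1
  c_6 = 1 = 1·3^0
  c_7 = 5 = 2·3^0 + 1·3^1
Factor λ_0 = (2, 2, 2, 0, 0, 1, 2)
Factor λ_1 = (0, 0, 0, 0, 1, 0, 1)

((2, 2, 2, 0, 0, 1, 2), (0, 0, 0, 0, 1, 0, 1))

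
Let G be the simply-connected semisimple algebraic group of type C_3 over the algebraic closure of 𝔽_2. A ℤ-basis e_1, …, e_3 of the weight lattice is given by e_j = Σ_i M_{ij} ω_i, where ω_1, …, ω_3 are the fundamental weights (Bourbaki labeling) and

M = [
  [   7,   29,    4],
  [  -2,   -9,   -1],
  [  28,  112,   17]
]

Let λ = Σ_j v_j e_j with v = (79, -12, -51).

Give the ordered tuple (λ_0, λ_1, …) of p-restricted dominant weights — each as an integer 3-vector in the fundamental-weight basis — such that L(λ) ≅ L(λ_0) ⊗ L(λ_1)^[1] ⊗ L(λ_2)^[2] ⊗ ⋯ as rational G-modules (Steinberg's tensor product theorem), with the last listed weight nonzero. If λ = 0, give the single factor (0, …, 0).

((1, 1, 1),)

Compute c_i = Σ_j M_{ij} v_j with v = (79, -12, -51):
  c_1 = 7*79 + 29*-12 + 4*-51 = 1
  c_2 = -2*79 + -9*-12 + -1*-51 = 1
  c_3 = 28*79 + 112*-12 + 17*-51 = 1
Expand coordinatewise in base 2:
  c_1 = 1 = 1·2^0
  c_2 = 1 = 1·2^0
  c_3 = 1 = 1·2^0
λ_0 = (1, 1, 1)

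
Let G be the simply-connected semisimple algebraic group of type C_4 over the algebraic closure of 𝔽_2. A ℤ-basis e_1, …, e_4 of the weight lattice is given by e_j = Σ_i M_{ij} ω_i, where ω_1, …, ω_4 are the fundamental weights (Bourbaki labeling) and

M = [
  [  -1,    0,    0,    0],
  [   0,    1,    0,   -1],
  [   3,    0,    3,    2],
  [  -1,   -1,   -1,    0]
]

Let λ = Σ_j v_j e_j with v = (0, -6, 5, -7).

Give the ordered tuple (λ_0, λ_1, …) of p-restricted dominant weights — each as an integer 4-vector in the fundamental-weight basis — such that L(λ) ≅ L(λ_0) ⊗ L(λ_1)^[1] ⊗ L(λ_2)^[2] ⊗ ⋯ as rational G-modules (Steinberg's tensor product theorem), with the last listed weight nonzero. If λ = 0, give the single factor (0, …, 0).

((0, 1, 1, 1),)

ω-coordinates c = M·v, v = (0, -6, 5, -7):
  c_1 = (-1)·(0) + (0)·(-6) + (0)·(5) + (0)·(-7) = 0
  c_2 = (0)·(0) + (1)·(-6) + (0)·(5) + (-1)·(-7) = 1
  c_3 = (3)·(0) + (0)·(-6) + (3)·(5) + (2)·(-7) = 1
  c_4 = (-1)·(0) + (-1)·(-6) + (-1)·(5) + (0)·(-7) = 1
Expand coordinatewise in base 2:
  c_1 = 0
  c_2 = 1 = 1·2^0
  c_3 = 1 = 1·2^0
  c_4 = 1 = 1·2^0
λ_0 = (0, 1, 1, 1)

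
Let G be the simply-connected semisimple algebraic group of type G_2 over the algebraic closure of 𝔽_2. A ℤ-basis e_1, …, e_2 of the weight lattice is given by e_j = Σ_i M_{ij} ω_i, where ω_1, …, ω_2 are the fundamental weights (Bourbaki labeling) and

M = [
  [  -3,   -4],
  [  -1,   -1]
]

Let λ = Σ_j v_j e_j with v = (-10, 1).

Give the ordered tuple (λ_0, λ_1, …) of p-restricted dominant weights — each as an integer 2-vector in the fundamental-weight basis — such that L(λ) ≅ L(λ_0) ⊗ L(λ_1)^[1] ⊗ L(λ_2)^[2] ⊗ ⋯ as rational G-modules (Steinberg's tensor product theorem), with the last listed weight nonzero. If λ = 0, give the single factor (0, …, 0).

Compute c_i = Σ_j M_{ij} v_j with v = (-10, 1):
  c_1 = (-3)·(-10) + (-4)·(1) = 26
  c_2 = (-1)·(-10) + (-1)·(1) = 9
Expand coordinatewise in base 2:
  c_1 = 26 = 0·2^0 + 1·2^1 + 0·2^2 + 1·2^3 + 1·2^4
  c_2 = 9 = 1·2^0 + 0·2^1 + 0·2^2 + 1·2^3
Factor λ_0 = (0, 1)
Factor λ_1 = (1, 0)
Factor λ_2 = (0, 0)
Factor λ_3 = (1, 1)
Factor λ_4 = (1, 0)

((0, 1), (1, 0), (0, 0), (1, 1), (1, 0))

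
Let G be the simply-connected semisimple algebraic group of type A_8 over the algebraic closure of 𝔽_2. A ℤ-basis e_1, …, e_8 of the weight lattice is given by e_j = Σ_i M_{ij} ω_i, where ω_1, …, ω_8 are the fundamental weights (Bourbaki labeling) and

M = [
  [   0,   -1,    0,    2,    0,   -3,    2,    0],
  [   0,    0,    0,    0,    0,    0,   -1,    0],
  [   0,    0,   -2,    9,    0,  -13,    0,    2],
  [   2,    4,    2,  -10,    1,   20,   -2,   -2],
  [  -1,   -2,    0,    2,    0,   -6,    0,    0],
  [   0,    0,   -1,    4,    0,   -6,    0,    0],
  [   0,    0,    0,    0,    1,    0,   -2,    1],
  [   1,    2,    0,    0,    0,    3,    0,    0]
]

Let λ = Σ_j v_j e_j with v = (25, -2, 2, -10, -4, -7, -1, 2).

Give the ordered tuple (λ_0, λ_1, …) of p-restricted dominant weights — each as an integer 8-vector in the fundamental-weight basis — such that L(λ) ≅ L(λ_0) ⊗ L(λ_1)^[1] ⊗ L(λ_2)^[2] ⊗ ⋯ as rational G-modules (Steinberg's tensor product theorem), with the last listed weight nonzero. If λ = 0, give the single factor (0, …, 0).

((1, 1, 1, 0, 1, 0, 0, 0),)

Change of basis e → ω: c = M·v where v = (25, -2, 2, -10, -4, -7, -1, 2):
  c_1 = 0·25 + (-1)·(-2) + 0·2 + (2)·(-10) + (0)·(-4) + (-3)·(-7) + (2)·(-1) + 0·2 = 1
  c_2 = 0·25 + (0)·(-2) + 0·2 + (0)·(-10) + (0)·(-4) + (0)·(-7) + (-1)·(-1) + 0·2 = 1
  c_3 = 0·25 + (0)·(-2) + (-2)·(2) + (9)·(-10) + (0)·(-4) + (-13)·(-7) + (0)·(-1) + 2·2 = 1
  c_4 = 2·25 + (4)·(-2) + 2·2 + (-10)·(-10) + (1)·(-4) + (20)·(-7) + (-2)·(-1) + (-2)·(2) = 0
  c_5 = (-1)·(25) + (-2)·(-2) + 0·2 + (2)·(-10) + (0)·(-4) + (-6)·(-7) + (0)·(-1) + 0·2 = 1
  c_6 = 0·25 + (0)·(-2) + (-1)·(2) + (4)·(-10) + (0)·(-4) + (-6)·(-7) + (0)·(-1) + 0·2 = 0
  c_7 = 0·25 + (0)·(-2) + 0·2 + (0)·(-10) + (1)·(-4) + (0)·(-7) + (-2)·(-1) + 1·2 = 0
  c_8 = 1·25 + (2)·(-2) + 0·2 + (0)·(-10) + (0)·(-4) + (3)·(-7) + (0)·(-1) + 0·2 = 0
Writing each c_i in base p = 2:
  c_1 = 1 = 1·2^0
  c_2 = 1 = 1·2^0
  c_3 = 1 = 1·2^0
  c_4 = 0
  c_5 = 1 = 1·2^0
  c_6 = 0
  c_7 = 0
  c_8 = 0
λ_0 = (1, 1, 1, 0, 1, 0, 0, 0)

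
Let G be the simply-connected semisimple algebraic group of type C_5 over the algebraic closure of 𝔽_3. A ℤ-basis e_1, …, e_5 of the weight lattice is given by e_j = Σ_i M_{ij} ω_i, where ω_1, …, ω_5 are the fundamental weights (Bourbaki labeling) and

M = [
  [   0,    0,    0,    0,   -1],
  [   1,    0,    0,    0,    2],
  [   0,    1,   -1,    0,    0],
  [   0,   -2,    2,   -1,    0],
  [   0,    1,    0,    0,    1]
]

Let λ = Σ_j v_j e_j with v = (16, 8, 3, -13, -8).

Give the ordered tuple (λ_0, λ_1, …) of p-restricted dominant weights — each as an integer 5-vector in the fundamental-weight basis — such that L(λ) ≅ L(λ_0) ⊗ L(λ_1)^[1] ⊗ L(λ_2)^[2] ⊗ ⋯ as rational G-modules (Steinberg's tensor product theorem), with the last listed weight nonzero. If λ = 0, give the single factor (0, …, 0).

((2, 0, 2, 0, 0), (2, 0, 1, 1, 0))

ω-coordinates c = M·v, v = (16, 8, 3, -13, -8):
  c_1 = 0·16 + 0·8 + 0·3 + (0)·(-13) + (-1)·(-8) = 8
  c_2 = 1·16 + 0·8 + 0·3 + (0)·(-13) + (2)·(-8) = 0
  c_3 = 0·16 + 1·8 + (-1)·(3) + (0)·(-13) + (0)·(-8) = 5
  c_4 = 0·16 + (-2)·(8) + 2·3 + (-1)·(-13) + (0)·(-8) = 3
  c_5 = 0·16 + 1·8 + 0·3 + (0)·(-13) + (1)·(-8) = 0
Writing each c_i in base p = 3:
  c_1 = 8 = 2·3^0 + 2·3^1
  c_2 = 0
  c_3 = 5 = 2·3^0 + 1·3^1
  c_4 = 3 = 0·3^0 + 1·3^1
  c_5 = 0
λ_0 = (2, 0, 2, 0, 0)
λ_1 = (2, 0, 1, 1, 0)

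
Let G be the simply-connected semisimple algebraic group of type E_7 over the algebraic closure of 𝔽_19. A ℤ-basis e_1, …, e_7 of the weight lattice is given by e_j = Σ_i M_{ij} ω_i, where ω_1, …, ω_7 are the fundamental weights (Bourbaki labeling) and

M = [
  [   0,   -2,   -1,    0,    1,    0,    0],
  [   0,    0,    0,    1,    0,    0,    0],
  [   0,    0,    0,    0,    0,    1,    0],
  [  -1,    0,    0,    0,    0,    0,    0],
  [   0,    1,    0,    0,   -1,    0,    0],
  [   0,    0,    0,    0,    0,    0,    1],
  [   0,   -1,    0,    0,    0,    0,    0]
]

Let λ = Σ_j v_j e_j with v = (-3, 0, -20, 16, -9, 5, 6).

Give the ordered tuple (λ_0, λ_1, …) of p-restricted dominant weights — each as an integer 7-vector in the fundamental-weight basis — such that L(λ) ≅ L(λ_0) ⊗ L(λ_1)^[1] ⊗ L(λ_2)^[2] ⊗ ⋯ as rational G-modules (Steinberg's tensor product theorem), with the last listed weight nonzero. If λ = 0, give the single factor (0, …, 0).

ω-coordinates c = M·v, v = (-3, 0, -20, 16, -9, 5, 6):
  c_1 = (0)·(-3) + (-2)·(0) + (-1)·(-20) + 0·16 + (1)·(-9) + 0·5 + 0·6 = 11
  c_2 = (0)·(-3) + 0·0 + (0)·(-20) + 1·16 + (0)·(-9) + 0·5 + 0·6 = 16
  c_3 = (0)·(-3) + 0·0 + (0)·(-20) + 0·16 + (0)·(-9) + 1·5 + 0·6 = 5
  c_4 = (-1)·(-3) + 0·0 + (0)·(-20) + 0·16 + (0)·(-9) + 0·5 + 0·6 = 3
  c_5 = (0)·(-3) + 1·0 + (0)·(-20) + 0·16 + (-1)·(-9) + 0·5 + 0·6 = 9
  c_6 = (0)·(-3) + 0·0 + (0)·(-20) + 0·16 + (0)·(-9) + 0·5 + 1·6 = 6
  c_7 = (0)·(-3) + (-1)·(0) + (0)·(-20) + 0·16 + (0)·(-9) + 0·5 + 0·6 = 0
Expand coordinatewise in base 19:
  c_1 = 11 = 11·19^0
  c_2 = 16 = 16·19^0
  c_3 = 5 = 5·19^0
  c_4 = 3 = 3·19^0
  c_5 = 9 = 9·19^0
  c_6 = 6 = 6·19^0
  c_7 = 0
Factor λ_0 = (11, 16, 5, 3, 9, 6, 0)

((11, 16, 5, 3, 9, 6, 0),)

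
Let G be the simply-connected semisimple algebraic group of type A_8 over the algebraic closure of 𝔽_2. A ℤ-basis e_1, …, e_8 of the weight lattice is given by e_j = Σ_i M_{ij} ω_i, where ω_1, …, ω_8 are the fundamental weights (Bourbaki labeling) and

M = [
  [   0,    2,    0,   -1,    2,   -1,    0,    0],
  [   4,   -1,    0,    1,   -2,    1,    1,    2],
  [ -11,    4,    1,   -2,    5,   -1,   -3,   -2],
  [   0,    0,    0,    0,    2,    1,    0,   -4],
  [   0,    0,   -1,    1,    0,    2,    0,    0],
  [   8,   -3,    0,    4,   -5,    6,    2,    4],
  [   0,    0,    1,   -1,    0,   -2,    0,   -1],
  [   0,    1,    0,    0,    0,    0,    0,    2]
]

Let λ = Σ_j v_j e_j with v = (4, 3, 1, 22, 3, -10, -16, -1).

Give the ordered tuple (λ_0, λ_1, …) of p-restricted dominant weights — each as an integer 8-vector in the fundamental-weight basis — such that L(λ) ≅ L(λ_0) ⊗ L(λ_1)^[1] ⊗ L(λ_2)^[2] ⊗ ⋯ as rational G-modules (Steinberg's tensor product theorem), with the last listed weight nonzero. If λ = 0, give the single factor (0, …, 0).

In the fundamental-weight basis, λ has coordinates c = M·v (v = (4, 3, 1, 22, 3, -10, -16, -1)):
  c_1 = (0)·(4) + (2)·(3) + (0)·(1) + (-1)·(22) + (2)·(3) + (-1)·(-10) + (0)·(-16) + (0)·(-1) = 0
  c_2 = (4)·(4) + (-1)·(3) + (0)·(1) + (1)·(22) + (-2)·(3) + (1)·(-10) + (1)·(-16) + (2)·(-1) = 1
  c_3 = (-11)·(4) + (4)·(3) + (1)·(1) + (-2)·(22) + (5)·(3) + (-1)·(-10) + (-3)·(-16) + (-2)·(-1) = 0
  c_4 = (0)·(4) + (0)·(3) + (0)·(1) + (0)·(22) + (2)·(3) + (1)·(-10) + (0)·(-16) + (-4)·(-1) = 0
  c_5 = (0)·(4) + (0)·(3) + (-1)·(1) + (1)·(22) + (0)·(3) + (2)·(-10) + (0)·(-16) + (0)·(-1) = 1
  c_6 = (8)·(4) + (-3)·(3) + (0)·(1) + (4)·(22) + (-5)·(3) + (6)·(-10) + (2)·(-16) + (4)·(-1) = 0
  c_7 = (0)·(4) + (0)·(3) + (1)·(1) + (-1)·(22) + (0)·(3) + (-2)·(-10) + (0)·(-16) + (-1)·(-1) = 0
  c_8 = (0)·(4) + (1)·(3) + (0)·(1) + (0)·(22) + (0)·(3) + (0)·(-10) + (0)·(-16) + (2)·(-1) = 1
Expand coordinatewise in base 2:
  c_1 = 0
  c_2 = 1 = 1·2^0
  c_3 = 0
  c_4 = 0
  c_5 = 1 = 1·2^0
  c_6 = 0
  c_7 = 0
  c_8 = 1 = 1·2^0
λ_0 = (0, 1, 0, 0, 1, 0, 0, 1)

((0, 1, 0, 0, 1, 0, 0, 1),)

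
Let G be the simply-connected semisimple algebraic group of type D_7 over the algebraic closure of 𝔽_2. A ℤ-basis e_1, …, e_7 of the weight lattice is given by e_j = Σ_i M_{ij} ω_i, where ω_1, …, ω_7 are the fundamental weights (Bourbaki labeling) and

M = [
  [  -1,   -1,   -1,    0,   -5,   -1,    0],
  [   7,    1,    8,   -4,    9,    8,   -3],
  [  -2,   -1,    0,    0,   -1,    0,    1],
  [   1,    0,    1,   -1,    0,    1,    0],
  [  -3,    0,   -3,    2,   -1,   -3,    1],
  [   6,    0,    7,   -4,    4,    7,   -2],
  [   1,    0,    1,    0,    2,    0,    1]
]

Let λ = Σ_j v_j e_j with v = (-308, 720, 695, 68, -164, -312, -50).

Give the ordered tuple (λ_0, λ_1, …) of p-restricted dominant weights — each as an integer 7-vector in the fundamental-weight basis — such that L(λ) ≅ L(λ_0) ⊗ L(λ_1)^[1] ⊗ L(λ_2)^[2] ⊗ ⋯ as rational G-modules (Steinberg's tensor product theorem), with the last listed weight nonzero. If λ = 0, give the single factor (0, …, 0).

Change of basis e → ω: c = M·v where v = (-308, 720, 695, 68, -164, -312, -50):
  c_1 = -1*-308 + -1*720 + -1*695 + 0*68 + -5*-164 + -1*-312 + 0*-50 = 25
  c_2 = 7*-308 + 1*720 + 8*695 + -4*68 + 9*-164 + 8*-312 + -3*-50 = 30
  c_3 = -2*-308 + -1*720 + 0*695 + 0*68 + -1*-164 + 0*-312 + 1*-50 = 10
  c_4 = 1*-308 + 0*720 + 1*695 + -1*68 + 0*-164 + 1*-312 + 0*-50 = 7
  c_5 = -3*-308 + 0*720 + -3*695 + 2*68 + -1*-164 + -3*-312 + 1*-50 = 25
  c_6 = 6*-308 + 0*720 + 7*695 + -4*68 + 4*-164 + 7*-312 + -2*-50 = 5
  c_7 = 1*-308 + 0*720 + 1*695 + 0*68 + 2*-164 + 0*-312 + 1*-50 = 9
Writing each c_i in base p = 2:
  c_1 = 25 = 1·2^0 + 0·2^1 + 0·2^2 + 1·2^3 + 1·2^4
  c_2 = 30 = 0·2^0 + 1·2^1 + 1·2^2 + 1·2^3 + 1·2^4
  c_3 = 10 = 0·2^0 + 1·2^1 + 0·2^2 + 1·2^3
  c_4 = 7 = 1·2^0 + 1·2^1 + 1·2^2
  c_5 = 25 = 1·2^0 + 0·2^1 + 0·2^2 + 1·2^3 + 1·2^4
  c_6 = 5 = 1·2^0 + 0·2^1 + 1·2^2
  c_7 = 9 = 1·2^0 + 0·2^1 + 0·2^2 + 1·2^3
Factor λ_0 = (1, 0, 0, 1, 1, 1, 1)
Factor λ_1 = (0, 1, 1, 1, 0, 0, 0)
Factor λ_2 = (0, 1, 0, 1, 0, 1, 0)
Factor λ_3 = (1, 1, 1, 0, 1, 0, 1)
Factor λ_4 = (1, 1, 0, 0, 1, 0, 0)

((1, 0, 0, 1, 1, 1, 1), (0, 1, 1, 1, 0, 0, 0), (0, 1, 0, 1, 0, 1, 0), (1, 1, 1, 0, 1, 0, 1), (1, 1, 0, 0, 1, 0, 0))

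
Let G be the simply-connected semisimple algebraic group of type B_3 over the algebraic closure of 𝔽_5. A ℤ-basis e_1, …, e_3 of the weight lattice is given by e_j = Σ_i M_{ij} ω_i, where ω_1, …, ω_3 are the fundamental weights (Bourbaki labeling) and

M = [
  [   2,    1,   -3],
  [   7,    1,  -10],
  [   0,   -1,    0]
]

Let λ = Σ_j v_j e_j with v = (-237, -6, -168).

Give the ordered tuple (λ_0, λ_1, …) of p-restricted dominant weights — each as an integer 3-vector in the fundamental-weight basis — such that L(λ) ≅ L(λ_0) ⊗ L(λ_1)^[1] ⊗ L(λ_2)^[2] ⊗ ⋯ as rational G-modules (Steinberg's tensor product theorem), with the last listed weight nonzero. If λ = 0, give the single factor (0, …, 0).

ω-coordinates c = M·v, v = (-237, -6, -168):
  c_1 = 2*-237 + 1*-6 + -3*-168 = 24
  c_2 = 7*-237 + 1*-6 + -10*-168 = 15
  c_3 = 0*-237 + -1*-6 + 0*-168 = 6
Base-5 expansion of each c_i:
  c_1 = 24 = 4·5^0 + 4·5^1
  c_2 = 15 = 0·5^0 + 3·5^1
  c_3 = 6 = 1·5^0 + 1·5^1
Factor λ_0 = (4, 0, 1)
Factor λ_1 = (4, 3, 1)

((4, 0, 1), (4, 3, 1))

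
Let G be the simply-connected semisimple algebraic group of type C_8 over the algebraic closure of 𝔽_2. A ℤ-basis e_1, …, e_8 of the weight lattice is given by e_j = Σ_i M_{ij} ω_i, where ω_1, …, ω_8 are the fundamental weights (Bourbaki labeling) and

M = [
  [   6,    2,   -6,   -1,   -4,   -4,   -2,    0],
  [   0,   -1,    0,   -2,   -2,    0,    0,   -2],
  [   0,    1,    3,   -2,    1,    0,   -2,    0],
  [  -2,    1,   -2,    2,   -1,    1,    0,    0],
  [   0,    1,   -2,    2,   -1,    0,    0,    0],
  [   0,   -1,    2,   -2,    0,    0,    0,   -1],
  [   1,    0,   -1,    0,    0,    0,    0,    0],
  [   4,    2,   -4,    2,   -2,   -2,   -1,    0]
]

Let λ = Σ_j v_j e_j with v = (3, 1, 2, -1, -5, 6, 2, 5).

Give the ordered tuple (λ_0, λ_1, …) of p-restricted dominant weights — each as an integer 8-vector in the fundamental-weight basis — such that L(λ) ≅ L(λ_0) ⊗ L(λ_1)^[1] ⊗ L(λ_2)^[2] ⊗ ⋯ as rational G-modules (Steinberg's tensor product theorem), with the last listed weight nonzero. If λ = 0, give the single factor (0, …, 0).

Compute c_i = Σ_j M_{ij} v_j with v = (3, 1, 2, -1, -5, 6, 2, 5):
  c_1 = 6·3 + 2·1 + (-6)·(2) + (-1)·(-1) + (-4)·(-5) + (-4)·(6) + (-2)·(2) + 0·5 = 1
  c_2 = 0·3 + (-1)·(1) + 0·2 + (-2)·(-1) + (-2)·(-5) + 0·6 + 0·2 + (-2)·(5) = 1
  c_3 = 0·3 + 1·1 + 3·2 + (-2)·(-1) + (1)·(-5) + 0·6 + (-2)·(2) + 0·5 = 0
  c_4 = (-2)·(3) + 1·1 + (-2)·(2) + (2)·(-1) + (-1)·(-5) + 1·6 + 0·2 + 0·5 = 0
  c_5 = 0·3 + 1·1 + (-2)·(2) + (2)·(-1) + (-1)·(-5) + 0·6 + 0·2 + 0·5 = 0
  c_6 = 0·3 + (-1)·(1) + 2·2 + (-2)·(-1) + (0)·(-5) + 0·6 + 0·2 + (-1)·(5) = 0
  c_7 = 1·3 + 0·1 + (-1)·(2) + (0)·(-1) + (0)·(-5) + 0·6 + 0·2 + 0·5 = 1
  c_8 = 4·3 + 2·1 + (-4)·(2) + (2)·(-1) + (-2)·(-5) + (-2)·(6) + (-1)·(2) + 0·5 = 0
Expand coordinatewise in base 2:
  c_1 = 1 = 1·2^0
  c_2 = 1 = 1·2^0
  c_3 = 0
  c_4 = 0
  c_5 = 0
  c_6 = 0
  c_7 = 1 = 1·2^0
  c_8 = 0
Factor λ_0 = (1, 1, 0, 0, 0, 0, 1, 0)

((1, 1, 0, 0, 0, 0, 1, 0),)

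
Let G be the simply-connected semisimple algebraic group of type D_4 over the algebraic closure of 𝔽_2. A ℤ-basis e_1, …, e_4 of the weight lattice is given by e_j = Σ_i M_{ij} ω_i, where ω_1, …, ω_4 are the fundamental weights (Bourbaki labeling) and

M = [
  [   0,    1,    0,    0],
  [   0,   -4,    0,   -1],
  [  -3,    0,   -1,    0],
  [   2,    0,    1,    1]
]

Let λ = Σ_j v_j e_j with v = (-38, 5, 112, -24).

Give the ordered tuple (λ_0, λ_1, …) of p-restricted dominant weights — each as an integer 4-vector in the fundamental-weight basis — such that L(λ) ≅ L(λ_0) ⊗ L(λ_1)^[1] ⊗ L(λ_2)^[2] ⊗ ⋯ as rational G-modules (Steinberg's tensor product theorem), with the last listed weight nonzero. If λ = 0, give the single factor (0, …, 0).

((1, 0, 0, 0), (0, 0, 1, 0), (1, 1, 0, 1), (0, 0, 0, 1))

In the fundamental-weight basis, λ has coordinates c = M·v (v = (-38, 5, 112, -24)):
  c_1 = 0*-38 + 1*5 + 0*112 + 0*-24 = 5
  c_2 = 0*-38 + -4*5 + 0*112 + -1*-24 = 4
  c_3 = -3*-38 + 0*5 + -1*112 + 0*-24 = 2
  c_4 = 2*-38 + 0*5 + 1*112 + 1*-24 = 12
p = 2; digits c_i = Σ_j d_{ij}·2^j, 0 ≤ d_{ij} < 2:
  c_1 = 5 = 1·2^0 + 0·2^1 + 1·2^2
  c_2 = 4 = 0·2^0 + 0·2^1 + 1·2^2
  c_3 = 2 = 0·2^0 + 1·2^1
  c_4 = 12 = 0·2^0 + 0·2^1 + 1·2^2 + 1·2^3
Factor λ_0 = (1, 0, 0, 0)
Factor λ_1 = (0, 0, 1, 0)
Factor λ_2 = (1, 1, 0, 1)
Factor λ_3 = (0, 0, 0, 1)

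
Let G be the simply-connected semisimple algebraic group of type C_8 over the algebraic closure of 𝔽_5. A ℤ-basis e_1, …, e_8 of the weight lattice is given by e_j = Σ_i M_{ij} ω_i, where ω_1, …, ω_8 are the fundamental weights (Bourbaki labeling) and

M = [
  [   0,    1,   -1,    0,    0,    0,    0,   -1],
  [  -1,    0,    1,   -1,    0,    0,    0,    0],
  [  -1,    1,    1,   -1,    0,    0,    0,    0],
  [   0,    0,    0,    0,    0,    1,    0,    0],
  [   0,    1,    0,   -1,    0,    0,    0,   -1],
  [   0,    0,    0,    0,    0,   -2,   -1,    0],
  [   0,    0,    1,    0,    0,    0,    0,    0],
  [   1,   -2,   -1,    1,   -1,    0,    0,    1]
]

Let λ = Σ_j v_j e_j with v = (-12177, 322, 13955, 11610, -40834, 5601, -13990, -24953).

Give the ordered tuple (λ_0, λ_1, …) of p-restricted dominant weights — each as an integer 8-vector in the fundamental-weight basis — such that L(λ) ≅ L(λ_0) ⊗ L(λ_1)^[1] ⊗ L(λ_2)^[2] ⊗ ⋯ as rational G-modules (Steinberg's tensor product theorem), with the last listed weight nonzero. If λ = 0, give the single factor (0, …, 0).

((0, 2, 4, 1, 0, 3, 0, 0), (4, 4, 3, 0, 3, 2, 1, 3), (2, 0, 3, 4, 1, 1, 3, 3), (0, 1, 3, 4, 4, 2, 1, 0), (3, 3, 3, 3, 1, 4, 2, 1), (3, 4, 4, 1, 4, 0, 4, 0))

Converting to the ω-basis (c_i = row i of M dotted with v = (-12177, 322, 13955, 11610, -40834, 5601, -13990, -24953)):
  c_1 = (0)·(-12177) + 1·322 + (-1)·(13955) + 0·11610 + (0)·(-40834) + 0·5601 + (0)·(-13990) + (-1)·(-24953) = 11320
  c_2 = (-1)·(-12177) + 0·322 + 1·13955 + (-1)·(11610) + (0)·(-40834) + 0·5601 + (0)·(-13990) + (0)·(-24953) = 14522
  c_3 = (-1)·(-12177) + 1·322 + 1·13955 + (-1)·(11610) + (0)·(-40834) + 0·5601 + (0)·(-13990) + (0)·(-24953) = 14844
  c_4 = (0)·(-12177) + 0·322 + 0·13955 + 0·11610 + (0)·(-40834) + 1·5601 + (0)·(-13990) + (0)·(-24953) = 5601
  c_5 = (0)·(-12177) + 1·322 + 0·13955 + (-1)·(11610) + (0)·(-40834) + 0·5601 + (0)·(-13990) + (-1)·(-24953) = 13665
  c_6 = (0)·(-12177) + 0·322 + 0·13955 + 0·11610 + (0)·(-40834) + (-2)·(5601) + (-1)·(-13990) + (0)·(-24953) = 2788
  c_7 = (0)·(-12177) + 0·322 + 1·13955 + 0·11610 + (0)·(-40834) + 0·5601 + (0)·(-13990) + (0)·(-24953) = 13955
  c_8 = (1)·(-12177) + (-2)·(322) + (-1)·(13955) + 1·11610 + (-1)·(-40834) + 0·5601 + (0)·(-13990) + (1)·(-24953) = 715
Expand coordinatewise in base 5:
  c_1 = 11320 = 0·5^0 + 4·5^1 + 2·5^2 + 0·5^3 + 3·5^4 + 3·5^5
  c_2 = 14522 = 2·5^0 + 4·5^1 + 0·5^2 + 1·5^3 + 3·5^4 + 4·5^5
  c_3 = 14844 = 4·5^0 + 3·5^1 + 3·5^2 + 3·5^3 + 3·5^4 + 4·5^5
  c_4 = 5601 = 1·5^0 + 0·5^1 + 4·5^2 + 4·5^3 + 3·5^4 + 1·5^5
  c_5 = 13665 = 0·5^0 + 3·5^1 + 1·5^2 + 4·5^3 + 1·5^4 + 4·5^5
  c_6 = 2788 = 3·5^0 + 2·5^1 + 1·5^2 + 2·5^3 + 4·5^4
  c_7 = 13955 = 0·5^0 + 1·5^1 + 3·5^2 + 1·5^3 + 2·5^4 + 4·5^5
  c_8 = 715 = 0·5^0 + 3·5^1 + 3·5^2 + 0·5^3 + 1·5^4
λ_0 = (0, 2, 4, 1, 0, 3, 0, 0)
λ_1 = (4, 4, 3, 0, 3, 2, 1, 3)
λ_2 = (2, 0, 3, 4, 1, 1, 3, 3)
λ_3 = (0, 1, 3, 4, 4, 2, 1, 0)
λ_4 = (3, 3, 3, 3, 1, 4, 2, 1)
λ_5 = (3, 4, 4, 1, 4, 0, 4, 0)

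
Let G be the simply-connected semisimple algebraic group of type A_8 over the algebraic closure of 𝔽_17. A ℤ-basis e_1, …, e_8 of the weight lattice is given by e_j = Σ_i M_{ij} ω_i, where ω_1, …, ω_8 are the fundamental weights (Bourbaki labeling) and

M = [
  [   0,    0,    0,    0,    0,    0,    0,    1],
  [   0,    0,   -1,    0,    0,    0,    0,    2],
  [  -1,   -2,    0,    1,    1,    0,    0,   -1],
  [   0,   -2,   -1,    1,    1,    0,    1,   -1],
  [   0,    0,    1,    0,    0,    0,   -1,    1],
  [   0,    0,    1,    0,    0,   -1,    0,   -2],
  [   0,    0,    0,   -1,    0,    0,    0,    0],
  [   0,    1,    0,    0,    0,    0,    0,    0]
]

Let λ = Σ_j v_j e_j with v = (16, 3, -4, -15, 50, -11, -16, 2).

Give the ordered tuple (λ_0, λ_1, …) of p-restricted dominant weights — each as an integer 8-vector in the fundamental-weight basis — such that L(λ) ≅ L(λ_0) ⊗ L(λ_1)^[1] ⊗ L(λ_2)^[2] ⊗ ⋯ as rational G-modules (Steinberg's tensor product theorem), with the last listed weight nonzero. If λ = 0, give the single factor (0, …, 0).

((2, 8, 11, 15, 14, 3, 15, 3),)

Compute c_i = Σ_j M_{ij} v_j with v = (16, 3, -4, -15, 50, -11, -16, 2):
  c_1 = 0·16 + 0·3 + (0)·(-4) + (0)·(-15) + 0·50 + (0)·(-11) + (0)·(-16) + 1·2 = 2
  c_2 = 0·16 + 0·3 + (-1)·(-4) + (0)·(-15) + 0·50 + (0)·(-11) + (0)·(-16) + 2·2 = 8
  c_3 = (-1)·(16) + (-2)·(3) + (0)·(-4) + (1)·(-15) + 1·50 + (0)·(-11) + (0)·(-16) + (-1)·(2) = 11
  c_4 = 0·16 + (-2)·(3) + (-1)·(-4) + (1)·(-15) + 1·50 + (0)·(-11) + (1)·(-16) + (-1)·(2) = 15
  c_5 = 0·16 + 0·3 + (1)·(-4) + (0)·(-15) + 0·50 + (0)·(-11) + (-1)·(-16) + 1·2 = 14
  c_6 = 0·16 + 0·3 + (1)·(-4) + (0)·(-15) + 0·50 + (-1)·(-11) + (0)·(-16) + (-2)·(2) = 3
  c_7 = 0·16 + 0·3 + (0)·(-4) + (-1)·(-15) + 0·50 + (0)·(-11) + (0)·(-16) + 0·2 = 15
  c_8 = 0·16 + 1·3 + (0)·(-4) + (0)·(-15) + 0·50 + (0)·(-11) + (0)·(-16) + 0·2 = 3
Writing each c_i in base p = 17:
  c_1 = 2 = 2·17^0
  c_2 = 8 = 8·17^0
  c_3 = 11 = 11·17^0
  c_4 = 15 = 15·17^0
  c_5 = 14 = 14·17^0
  c_6 = 3 = 3·17^0
  c_7 = 15 = 15·17^0
  c_8 = 3 = 3·17^0
λ_0 = (2, 8, 11, 15, 14, 3, 15, 3)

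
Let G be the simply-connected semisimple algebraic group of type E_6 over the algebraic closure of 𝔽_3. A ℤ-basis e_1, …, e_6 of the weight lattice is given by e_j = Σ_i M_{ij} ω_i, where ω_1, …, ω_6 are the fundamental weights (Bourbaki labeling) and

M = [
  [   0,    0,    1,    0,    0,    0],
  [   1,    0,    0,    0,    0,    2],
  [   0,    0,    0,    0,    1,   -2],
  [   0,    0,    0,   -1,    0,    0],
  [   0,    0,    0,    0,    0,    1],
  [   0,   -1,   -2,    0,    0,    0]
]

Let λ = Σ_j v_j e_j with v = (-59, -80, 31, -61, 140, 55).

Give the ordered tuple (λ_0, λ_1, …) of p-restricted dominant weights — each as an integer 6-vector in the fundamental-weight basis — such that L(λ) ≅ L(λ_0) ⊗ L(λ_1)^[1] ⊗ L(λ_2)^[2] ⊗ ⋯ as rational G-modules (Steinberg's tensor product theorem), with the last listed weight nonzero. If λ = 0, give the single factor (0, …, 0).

Change of basis e → ω: c = M·v where v = (-59, -80, 31, -61, 140, 55):
  c_1 = 0*-59 + 0*-80 + 1*31 + 0*-61 + 0*140 + 0*55 = 31
  c_2 = 1*-59 + 0*-80 + 0*31 + 0*-61 + 0*140 + 2*55 = 51
  c_3 = 0*-59 + 0*-80 + 0*31 + 0*-61 + 1*140 + -2*55 = 30
  c_4 = 0*-59 + 0*-80 + 0*31 + -1*-61 + 0*140 + 0*55 = 61
  c_5 = 0*-59 + 0*-80 + 0*31 + 0*-61 + 0*140 + 1*55 = 55
  c_6 = 0*-59 + -1*-80 + -2*31 + 0*-61 + 0*140 + 0*55 = 18
p = 3; digits c_i = Σ_j d_{ij}·3^j, 0 ≤ d_{ij} < 3:
  c_1 = 31 = 1·3^0 + 1·3^1 + 0·3^2 + 1·3^3
  c_2 = 51 = 0·3^0 + 2·3^1 + 2·3^2 + 1·3^3
  c_3 = 30 = 0·3^0 + 1·3^1 + 0·3^2 + 1·3^3
  c_4 = 61 = 1·3^0 + 2·3^1 + 0·3^2 + 2·3^3
  c_5 = 55 = 1·3^0 + 0·3^1 + 0·3^2 + 2·3^3
  c_6 = 18 = 0·3^0 + 0·3^1 + 2·3^2
Factor λ_0 = (1, 0, 0, 1, 1, 0)
Factor λ_1 = (1, 2, 1, 2, 0, 0)
Factor λ_2 = (0, 2, 0, 0, 0, 2)
Factor λ_3 = (1, 1, 1, 2, 2, 0)

((1, 0, 0, 1, 1, 0), (1, 2, 1, 2, 0, 0), (0, 2, 0, 0, 0, 2), (1, 1, 1, 2, 2, 0))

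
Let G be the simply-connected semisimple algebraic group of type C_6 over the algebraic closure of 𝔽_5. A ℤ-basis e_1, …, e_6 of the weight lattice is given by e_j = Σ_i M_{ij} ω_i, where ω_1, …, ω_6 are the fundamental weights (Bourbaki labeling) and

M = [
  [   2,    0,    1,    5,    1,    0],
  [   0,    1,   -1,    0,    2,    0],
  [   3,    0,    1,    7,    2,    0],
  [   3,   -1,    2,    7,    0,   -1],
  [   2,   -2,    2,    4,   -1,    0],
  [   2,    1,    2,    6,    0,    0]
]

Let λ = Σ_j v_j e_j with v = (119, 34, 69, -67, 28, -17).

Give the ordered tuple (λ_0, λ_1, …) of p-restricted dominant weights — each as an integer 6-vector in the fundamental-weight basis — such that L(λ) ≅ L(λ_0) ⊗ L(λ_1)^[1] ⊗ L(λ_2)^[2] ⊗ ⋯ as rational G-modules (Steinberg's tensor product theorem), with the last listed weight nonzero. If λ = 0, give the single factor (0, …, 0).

((0, 1, 3, 4, 2, 3), (0, 4, 2, 1, 2, 1))

Converting to the ω-basis (c_i = row i of M dotted with v = (119, 34, 69, -67, 28, -17)):
  c_1 = 2*119 + 0*34 + 1*69 + 5*-67 + 1*28 + 0*-17 = 0
  c_2 = 0*119 + 1*34 + -1*69 + 0*-67 + 2*28 + 0*-17 = 21
  c_3 = 3*119 + 0*34 + 1*69 + 7*-67 + 2*28 + 0*-17 = 13
  c_4 = 3*119 + -1*34 + 2*69 + 7*-67 + 0*28 + -1*-17 = 9
  c_5 = 2*119 + -2*34 + 2*69 + 4*-67 + -1*28 + 0*-17 = 12
  c_6 = 2*119 + 1*34 + 2*69 + 6*-67 + 0*28 + 0*-17 = 8
Expand coordinatewise in base 5:
  c_1 = 0
  c_2 = 21 = 1·5^0 + 4·5^1
  c_3 = 13 = 3·5^0 + 2·5^1
  c_4 = 9 = 4·5^0 + 1·5^1
  c_5 = 12 = 2·5^0 + 2·5^1
  c_6 = 8 = 3·5^0 + 1·5^1
λ_0 = (0, 1, 3, 4, 2, 3)
λ_1 = (0, 4, 2, 1, 2, 1)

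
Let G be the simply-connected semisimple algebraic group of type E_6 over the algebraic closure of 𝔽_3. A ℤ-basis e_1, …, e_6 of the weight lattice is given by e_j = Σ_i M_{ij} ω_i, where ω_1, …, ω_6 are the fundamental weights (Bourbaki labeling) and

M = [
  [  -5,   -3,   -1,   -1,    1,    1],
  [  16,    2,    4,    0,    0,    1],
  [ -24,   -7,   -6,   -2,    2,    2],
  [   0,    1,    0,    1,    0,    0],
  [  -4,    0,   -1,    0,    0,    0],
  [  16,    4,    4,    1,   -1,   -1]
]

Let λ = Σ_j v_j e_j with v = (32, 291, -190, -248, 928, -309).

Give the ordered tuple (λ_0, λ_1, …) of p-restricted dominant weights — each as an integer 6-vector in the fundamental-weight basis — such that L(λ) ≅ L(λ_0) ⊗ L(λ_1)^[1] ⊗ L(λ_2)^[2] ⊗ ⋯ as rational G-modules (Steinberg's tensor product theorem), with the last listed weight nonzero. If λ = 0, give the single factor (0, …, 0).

ω-coordinates c = M·v, v = (32, 291, -190, -248, 928, -309):
  c_1 = (-5)·(32) + (-3)·(291) + (-1)·(-190) + (-1)·(-248) + (1)·(928) + (1)·(-309) = 24
  c_2 = (16)·(32) + (2)·(291) + (4)·(-190) + (0)·(-248) + (0)·(928) + (1)·(-309) = 25
  c_3 = (-24)·(32) + (-7)·(291) + (-6)·(-190) + (-2)·(-248) + (2)·(928) + (2)·(-309) = 69
  c_4 = (0)·(32) + (1)·(291) + (0)·(-190) + (1)·(-248) + (0)·(928) + (0)·(-309) = 43
  c_5 = (-4)·(32) + (0)·(291) + (-1)·(-190) + (0)·(-248) + (0)·(928) + (0)·(-309) = 62
  c_6 = (16)·(32) + (4)·(291) + (4)·(-190) + (1)·(-248) + (-1)·(928) + (-1)·(-309) = 49
Base-3 expansion of each c_i:
  c_1 = 24 = 0·3^0 + 2·3^1 + 2·3^2
  c_2 = 25 = 1·3^0 + 2·3^1 + 2·3^2
  c_3 = 69 = 0·3^0 + 2·3^1 + 1·3^2 + 2·3^3
  c_4 = 43 = 1·3^0 + 2·3^1 + 1·3^2 + 1·3^3
  c_5 = 62 = 2·3^0 + 2·3^1 + 0·3^2 + 2·3^3
  c_6 = 49 = 1·3^0 + 1·3^1 + 2·3^2 + 1·3^3
Factor λ_0 = (0, 1, 0, 1, 2, 1)
Factor λ_1 = (2, 2, 2, 2, 2, 1)
Factor λ_2 = (2, 2, 1, 1, 0, 2)
Factor λ_3 = (0, 0, 2, 1, 2, 1)

((0, 1, 0, 1, 2, 1), (2, 2, 2, 2, 2, 1), (2, 2, 1, 1, 0, 2), (0, 0, 2, 1, 2, 1))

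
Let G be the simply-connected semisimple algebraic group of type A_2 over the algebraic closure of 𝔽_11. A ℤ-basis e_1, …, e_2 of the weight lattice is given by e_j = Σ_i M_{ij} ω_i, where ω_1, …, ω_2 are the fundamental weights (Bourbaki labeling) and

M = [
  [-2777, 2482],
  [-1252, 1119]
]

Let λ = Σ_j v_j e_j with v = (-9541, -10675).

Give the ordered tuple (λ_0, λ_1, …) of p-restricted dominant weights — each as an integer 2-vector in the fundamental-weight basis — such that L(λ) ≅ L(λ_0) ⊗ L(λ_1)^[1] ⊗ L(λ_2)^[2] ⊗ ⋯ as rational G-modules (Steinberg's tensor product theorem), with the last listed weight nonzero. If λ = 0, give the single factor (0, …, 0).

((7, 7),)

Compute c_i = Σ_j M_{ij} v_j with v = (-9541, -10675):
  c_1 = (-2777)·(-9541) + (2482)·(-10675) = 7
  c_2 = (-1252)·(-9541) + (1119)·(-10675) = 7
Base-11 expansion of each c_i:
  c_1 = 7 = 7·11^0
  c_2 = 7 = 7·11^0
Factor λ_0 = (7, 7)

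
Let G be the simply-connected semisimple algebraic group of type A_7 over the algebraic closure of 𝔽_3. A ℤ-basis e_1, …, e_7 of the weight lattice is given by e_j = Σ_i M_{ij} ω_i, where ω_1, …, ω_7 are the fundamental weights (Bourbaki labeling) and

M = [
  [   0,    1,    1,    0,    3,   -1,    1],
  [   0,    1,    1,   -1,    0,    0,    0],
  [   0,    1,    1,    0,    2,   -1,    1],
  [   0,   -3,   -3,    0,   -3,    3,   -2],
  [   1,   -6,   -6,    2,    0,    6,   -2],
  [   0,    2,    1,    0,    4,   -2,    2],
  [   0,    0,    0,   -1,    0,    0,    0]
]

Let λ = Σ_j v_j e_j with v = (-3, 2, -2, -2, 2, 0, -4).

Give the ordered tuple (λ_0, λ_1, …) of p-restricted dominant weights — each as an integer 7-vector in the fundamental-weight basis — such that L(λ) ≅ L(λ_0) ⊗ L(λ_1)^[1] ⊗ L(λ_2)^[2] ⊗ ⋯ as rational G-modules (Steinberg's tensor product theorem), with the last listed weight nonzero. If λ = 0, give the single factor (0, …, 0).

In the fundamental-weight basis, λ has coordinates c = M·v (v = (-3, 2, -2, -2, 2, 0, -4)):
  c_1 = 0*-3 + 1*2 + 1*-2 + 0*-2 + 3*2 + -1*0 + 1*-4 = 2
  c_2 = 0*-3 + 1*2 + 1*-2 + -1*-2 + 0*2 + 0*0 + 0*-4 = 2
  c_3 = 0*-3 + 1*2 + 1*-2 + 0*-2 + 2*2 + -1*0 + 1*-4 = 0
  c_4 = 0*-3 + -3*2 + -3*-2 + 0*-2 + -3*2 + 3*0 + -2*-4 = 2
  c_5 = 1*-3 + -6*2 + -6*-2 + 2*-2 + 0*2 + 6*0 + -2*-4 = 1
  c_6 = 0*-3 + 2*2 + 1*-2 + 0*-2 + 4*2 + -2*0 + 2*-4 = 2
  c_7 = 0*-3 + 0*2 + 0*-2 + -1*-2 + 0*2 + 0*0 + 0*-4 = 2
Expand coordinatewise in base 3:
  c_1 = 2 = 2·3^0
  c_2 = 2 = 2·3^0
  c_3 = 0
  c_4 = 2 = 2·3^0
  c_5 = 1 = 1·3^0
  c_6 = 2 = 2·3^0
  c_7 = 2 = 2·3^0
λ_0 = (2, 2, 0, 2, 1, 2, 2)

((2, 2, 0, 2, 1, 2, 2),)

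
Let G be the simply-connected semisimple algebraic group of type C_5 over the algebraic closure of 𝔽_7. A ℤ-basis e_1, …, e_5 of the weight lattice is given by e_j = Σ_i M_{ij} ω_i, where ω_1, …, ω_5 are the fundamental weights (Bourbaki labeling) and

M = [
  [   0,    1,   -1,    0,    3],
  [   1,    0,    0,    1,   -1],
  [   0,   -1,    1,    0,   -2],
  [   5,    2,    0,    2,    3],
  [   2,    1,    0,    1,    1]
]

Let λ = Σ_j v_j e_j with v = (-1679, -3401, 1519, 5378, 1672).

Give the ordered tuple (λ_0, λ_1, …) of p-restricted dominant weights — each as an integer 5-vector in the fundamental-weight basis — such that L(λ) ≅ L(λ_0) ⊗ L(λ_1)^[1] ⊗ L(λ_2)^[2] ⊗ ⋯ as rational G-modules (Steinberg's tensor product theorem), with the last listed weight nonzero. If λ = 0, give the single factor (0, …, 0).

ω-coordinates c = M·v, v = (-1679, -3401, 1519, 5378, 1672):
  c_1 = (0)·(-1679) + (1)·(-3401) + (-1)·(1519) + (0)·(5378) + (3)·(1672) = 96
  c_2 = (1)·(-1679) + (0)·(-3401) + (0)·(1519) + (1)·(5378) + (-1)·(1672) = 2027
  c_3 = (0)·(-1679) + (-1)·(-3401) + (1)·(1519) + (0)·(5378) + (-2)·(1672) = 1576
  c_4 = (5)·(-1679) + (2)·(-3401) + (0)·(1519) + (2)·(5378) + (3)·(1672) = 575
  c_5 = (2)·(-1679) + (1)·(-3401) + (0)·(1519) + (1)·(5378) + (1)·(1672) = 291
Expand coordinatewise in base 7:
  c_1 = 96 = 5·7^0 + 6·7^1 + 1·7^2
  c_2 = 2027 = 4·7^0 + 2·7^1 + 6·7^2 + 5·7^3
  c_3 = 1576 = 1·7^0 + 1·7^1 + 4·7^2 + 4·7^3
  c_4 = 575 = 1·7^0 + 5·7^1 + 4·7^2 + 1·7^3
  c_5 = 291 = 4·7^0 + 6·7^1 + 5·7^2
p-restricted factor λ_0 = (5, 4, 1, 1, 4)
p-restricted factor λ_1 = (6, 2, 1, 5, 6)
p-restricted factor λ_2 = (1, 6, 4, 4, 5)
p-restricted factor λ_3 = (0, 5, 4, 1, 0)

((5, 4, 1, 1, 4), (6, 2, 1, 5, 6), (1, 6, 4, 4, 5), (0, 5, 4, 1, 0))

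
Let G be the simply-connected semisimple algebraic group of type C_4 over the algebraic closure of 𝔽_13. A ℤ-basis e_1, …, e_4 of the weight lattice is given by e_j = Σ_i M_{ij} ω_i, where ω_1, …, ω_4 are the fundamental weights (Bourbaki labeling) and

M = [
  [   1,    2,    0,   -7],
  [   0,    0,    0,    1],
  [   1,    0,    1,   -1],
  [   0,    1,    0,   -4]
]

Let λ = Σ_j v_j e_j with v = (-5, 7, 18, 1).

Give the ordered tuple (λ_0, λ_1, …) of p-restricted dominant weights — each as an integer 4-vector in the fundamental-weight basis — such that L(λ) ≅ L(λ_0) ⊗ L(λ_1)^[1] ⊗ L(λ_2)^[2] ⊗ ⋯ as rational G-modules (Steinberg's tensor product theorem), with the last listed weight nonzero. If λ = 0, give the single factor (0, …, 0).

((2, 1, 12, 3),)

Compute c_i = Σ_j M_{ij} v_j with v = (-5, 7, 18, 1):
  c_1 = 1*-5 + 2*7 + 0*18 + -7*1 = 2
  c_2 = 0*-5 + 0*7 + 0*18 + 1*1 = 1
  c_3 = 1*-5 + 0*7 + 1*18 + -1*1 = 12
  c_4 = 0*-5 + 1*7 + 0*18 + -4*1 = 3
Writing each c_i in base p = 13:
  c_1 = 2 = 2·13^0
  c_2 = 1 = 1·13^0
  c_3 = 12 = 12·13^0
  c_4 = 3 = 3·13^0
Factor λ_0 = (2, 1, 12, 3)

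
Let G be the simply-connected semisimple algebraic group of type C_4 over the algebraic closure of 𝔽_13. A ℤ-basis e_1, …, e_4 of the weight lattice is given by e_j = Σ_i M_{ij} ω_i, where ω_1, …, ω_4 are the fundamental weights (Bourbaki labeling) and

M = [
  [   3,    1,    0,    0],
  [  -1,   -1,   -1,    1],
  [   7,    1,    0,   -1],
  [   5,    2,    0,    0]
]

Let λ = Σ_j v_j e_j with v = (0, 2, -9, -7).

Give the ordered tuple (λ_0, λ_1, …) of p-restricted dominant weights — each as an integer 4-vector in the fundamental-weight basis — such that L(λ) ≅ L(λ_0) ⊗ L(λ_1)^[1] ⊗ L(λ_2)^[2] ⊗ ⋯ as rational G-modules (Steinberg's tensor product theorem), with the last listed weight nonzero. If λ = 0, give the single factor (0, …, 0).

((2, 0, 9, 4),)

In the fundamental-weight basis, λ has coordinates c = M·v (v = (0, 2, -9, -7)):
  c_1 = (3)·(0) + (1)·(2) + (0)·(-9) + (0)·(-7) = 2
  c_2 = (-1)·(0) + (-1)·(2) + (-1)·(-9) + (1)·(-7) = 0
  c_3 = (7)·(0) + (1)·(2) + (0)·(-9) + (-1)·(-7) = 9
  c_4 = (5)·(0) + (2)·(2) + (0)·(-9) + (0)·(-7) = 4
Base-13 expansion of each c_i:
  c_1 = 2 = 2·13^0
  c_2 = 0
  c_3 = 9 = 9·13^0
  c_4 = 4 = 4·13^0
Factor λ_0 = (2, 0, 9, 4)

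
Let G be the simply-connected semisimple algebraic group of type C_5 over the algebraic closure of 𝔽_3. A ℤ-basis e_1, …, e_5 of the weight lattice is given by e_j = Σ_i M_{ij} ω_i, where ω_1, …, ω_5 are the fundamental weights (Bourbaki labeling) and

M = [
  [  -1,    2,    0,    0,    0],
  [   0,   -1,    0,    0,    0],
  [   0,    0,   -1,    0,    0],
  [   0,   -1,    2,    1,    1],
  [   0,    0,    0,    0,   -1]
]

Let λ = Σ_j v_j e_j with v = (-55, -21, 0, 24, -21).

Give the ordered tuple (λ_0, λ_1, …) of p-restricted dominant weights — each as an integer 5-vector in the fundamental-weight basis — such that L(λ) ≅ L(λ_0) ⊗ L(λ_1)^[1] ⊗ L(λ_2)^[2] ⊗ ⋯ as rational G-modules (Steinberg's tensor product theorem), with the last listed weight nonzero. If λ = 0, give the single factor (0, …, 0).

((1, 0, 0, 0, 0), (1, 1, 0, 2, 1), (1, 2, 0, 2, 2))

In the fundamental-weight basis, λ has coordinates c = M·v (v = (-55, -21, 0, 24, -21)):
  c_1 = -1*-55 + 2*-21 + 0*0 + 0*24 + 0*-21 = 13
  c_2 = 0*-55 + -1*-21 + 0*0 + 0*24 + 0*-21 = 21
  c_3 = 0*-55 + 0*-21 + -1*0 + 0*24 + 0*-21 = 0
  c_4 = 0*-55 + -1*-21 + 2*0 + 1*24 + 1*-21 = 24
  c_5 = 0*-55 + 0*-21 + 0*0 + 0*24 + -1*-21 = 21
p = 3; digits c_i = Σ_j d_{ij}·3^j, 0 ≤ d_{ij} < 3:
  c_1 = 13 = 1·3^0 + 1·3^1 + 1·3^2
  c_2 = 21 = 0·3^0 + 1·3^1 + 2·3^2
  c_3 = 0
  c_4 = 24 = 0·3^0 + 2·3^1 + 2·3^2
  c_5 = 21 = 0·3^0 + 1·3^1 + 2·3^2
Factor λ_0 = (1, 0, 0, 0, 0)
Factor λ_1 = (1, 1, 0, 2, 1)
Factor λ_2 = (1, 2, 0, 2, 2)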